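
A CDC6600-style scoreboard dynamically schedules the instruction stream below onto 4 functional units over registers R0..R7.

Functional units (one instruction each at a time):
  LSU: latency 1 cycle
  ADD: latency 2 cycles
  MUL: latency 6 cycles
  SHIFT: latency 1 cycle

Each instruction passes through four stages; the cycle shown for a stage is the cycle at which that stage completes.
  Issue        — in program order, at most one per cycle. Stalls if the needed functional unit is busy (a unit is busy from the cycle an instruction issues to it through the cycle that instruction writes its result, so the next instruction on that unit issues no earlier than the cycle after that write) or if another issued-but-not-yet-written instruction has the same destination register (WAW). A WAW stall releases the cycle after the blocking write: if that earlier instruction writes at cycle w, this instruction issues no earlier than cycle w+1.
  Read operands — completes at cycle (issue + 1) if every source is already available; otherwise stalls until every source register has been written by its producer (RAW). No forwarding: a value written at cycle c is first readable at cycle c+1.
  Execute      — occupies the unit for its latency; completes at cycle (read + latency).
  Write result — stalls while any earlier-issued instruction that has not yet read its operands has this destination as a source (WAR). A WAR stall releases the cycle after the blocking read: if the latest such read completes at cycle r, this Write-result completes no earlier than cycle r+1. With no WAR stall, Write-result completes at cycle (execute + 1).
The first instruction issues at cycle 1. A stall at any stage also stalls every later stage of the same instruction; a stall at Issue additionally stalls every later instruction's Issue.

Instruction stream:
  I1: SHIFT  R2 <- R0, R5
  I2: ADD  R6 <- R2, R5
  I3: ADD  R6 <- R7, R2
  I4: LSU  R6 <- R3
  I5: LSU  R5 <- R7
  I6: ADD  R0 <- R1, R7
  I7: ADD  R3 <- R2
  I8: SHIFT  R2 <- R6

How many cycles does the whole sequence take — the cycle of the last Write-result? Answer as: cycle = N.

I1  is:1  ro:2  ex:3  wr:4
I2  is:2  ro:5  ex:7  wr:8  — RAW R2: wait I1 write@4
I3  is:9  ro:10  ex:12  wr:13  — struct: ADD busy until I2 writes@8
I4  is:14  ro:15  ex:16  wr:17  — WAW R6: wait I3 write@13
I5  is:18  ro:19  ex:20  wr:21  — struct: LSU busy until I4 writes@17
I6  is:19  ro:20  ex:22  wr:23
I7  is:24  ro:25  ex:27  wr:28  — struct: ADD busy until I6 writes@23
I8  is:25  ro:26  ex:27  wr:28

cycle = 28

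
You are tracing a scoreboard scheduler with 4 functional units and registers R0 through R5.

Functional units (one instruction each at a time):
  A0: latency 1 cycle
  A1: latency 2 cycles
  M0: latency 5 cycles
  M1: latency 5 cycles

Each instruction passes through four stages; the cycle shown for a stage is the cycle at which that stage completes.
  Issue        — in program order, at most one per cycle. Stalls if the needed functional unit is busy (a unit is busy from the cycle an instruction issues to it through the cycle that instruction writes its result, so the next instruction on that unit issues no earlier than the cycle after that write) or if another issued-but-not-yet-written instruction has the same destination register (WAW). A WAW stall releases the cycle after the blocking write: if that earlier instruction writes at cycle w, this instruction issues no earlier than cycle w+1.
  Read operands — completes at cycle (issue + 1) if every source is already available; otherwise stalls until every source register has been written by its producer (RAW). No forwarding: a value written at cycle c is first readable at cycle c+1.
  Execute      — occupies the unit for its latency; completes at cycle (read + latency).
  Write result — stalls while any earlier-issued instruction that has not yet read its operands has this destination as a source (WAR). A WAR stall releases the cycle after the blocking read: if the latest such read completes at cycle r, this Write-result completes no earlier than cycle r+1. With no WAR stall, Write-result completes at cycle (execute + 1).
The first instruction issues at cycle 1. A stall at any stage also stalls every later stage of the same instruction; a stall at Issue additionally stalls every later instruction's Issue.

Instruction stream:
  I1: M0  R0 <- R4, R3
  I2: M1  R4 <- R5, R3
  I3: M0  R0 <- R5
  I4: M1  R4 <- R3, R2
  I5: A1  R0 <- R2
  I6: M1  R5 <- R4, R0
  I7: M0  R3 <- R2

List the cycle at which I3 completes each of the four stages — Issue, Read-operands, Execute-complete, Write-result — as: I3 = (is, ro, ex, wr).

I3 = (9, 10, 15, 16)

[1] issue I1 (M0)
[2] I1 read-ops; issue I2 (M1)
[3] I2 read-ops
[7] I1 finished on M0
[8] I1→R0; I2 finished on M1
[9] I2→R4; issue I3 (M0)
[10] I3 read-ops; issue I4 (M1)
[11] I4 read-ops
[15] I3 finished on M0
[16] I3→R0; I4 finished on M1
[17] I4→R4; issue I5 (A1)
[18] I5 read-ops; issue I6 (M1)
[19] issue I7 (M0)
[20] I5 finished on A1; I7 read-ops
[21] I5→R0
[22] I6 read-ops
[25] I7 finished on M0
[26] I7→R3
[27] I6 finished on M1
[28] I6→R5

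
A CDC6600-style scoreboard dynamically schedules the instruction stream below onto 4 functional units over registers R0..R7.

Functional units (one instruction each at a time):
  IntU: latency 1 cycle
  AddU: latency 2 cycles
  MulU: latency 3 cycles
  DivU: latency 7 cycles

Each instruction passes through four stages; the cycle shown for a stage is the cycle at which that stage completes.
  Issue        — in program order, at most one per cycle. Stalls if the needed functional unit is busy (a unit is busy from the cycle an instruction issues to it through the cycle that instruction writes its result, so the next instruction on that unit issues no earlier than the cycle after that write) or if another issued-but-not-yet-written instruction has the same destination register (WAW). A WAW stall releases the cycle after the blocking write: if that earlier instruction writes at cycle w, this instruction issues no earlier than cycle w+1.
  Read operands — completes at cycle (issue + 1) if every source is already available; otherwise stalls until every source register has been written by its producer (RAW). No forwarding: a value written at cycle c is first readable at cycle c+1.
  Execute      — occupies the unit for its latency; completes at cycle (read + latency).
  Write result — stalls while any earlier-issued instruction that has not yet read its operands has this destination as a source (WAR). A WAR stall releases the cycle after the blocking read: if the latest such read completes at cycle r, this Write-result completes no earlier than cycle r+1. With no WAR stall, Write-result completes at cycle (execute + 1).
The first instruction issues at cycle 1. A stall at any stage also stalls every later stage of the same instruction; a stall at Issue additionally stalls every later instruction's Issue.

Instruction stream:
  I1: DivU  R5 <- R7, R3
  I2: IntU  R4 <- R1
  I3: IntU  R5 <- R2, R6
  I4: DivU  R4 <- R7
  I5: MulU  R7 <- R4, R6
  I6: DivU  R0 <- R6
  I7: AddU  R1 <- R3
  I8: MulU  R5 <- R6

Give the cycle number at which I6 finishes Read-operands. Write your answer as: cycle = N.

I1 -> (1, 2, 9, 10)
I2 -> (2, 3, 4, 5)
I3 -> (11, 12, 13, 14)  // WAW R5: wait I1 write@10
I4 -> (12, 13, 20, 21)
I5 -> (13, 22, 25, 26)  // RAW R4: wait I4 write@21
I6 -> (22, 23, 30, 31)  // struct: DivU busy until I4 writes@21
I7 -> (23, 24, 26, 27)
I8 -> (27, 28, 31, 32)  // struct: MulU busy until I5 writes@26

cycle = 23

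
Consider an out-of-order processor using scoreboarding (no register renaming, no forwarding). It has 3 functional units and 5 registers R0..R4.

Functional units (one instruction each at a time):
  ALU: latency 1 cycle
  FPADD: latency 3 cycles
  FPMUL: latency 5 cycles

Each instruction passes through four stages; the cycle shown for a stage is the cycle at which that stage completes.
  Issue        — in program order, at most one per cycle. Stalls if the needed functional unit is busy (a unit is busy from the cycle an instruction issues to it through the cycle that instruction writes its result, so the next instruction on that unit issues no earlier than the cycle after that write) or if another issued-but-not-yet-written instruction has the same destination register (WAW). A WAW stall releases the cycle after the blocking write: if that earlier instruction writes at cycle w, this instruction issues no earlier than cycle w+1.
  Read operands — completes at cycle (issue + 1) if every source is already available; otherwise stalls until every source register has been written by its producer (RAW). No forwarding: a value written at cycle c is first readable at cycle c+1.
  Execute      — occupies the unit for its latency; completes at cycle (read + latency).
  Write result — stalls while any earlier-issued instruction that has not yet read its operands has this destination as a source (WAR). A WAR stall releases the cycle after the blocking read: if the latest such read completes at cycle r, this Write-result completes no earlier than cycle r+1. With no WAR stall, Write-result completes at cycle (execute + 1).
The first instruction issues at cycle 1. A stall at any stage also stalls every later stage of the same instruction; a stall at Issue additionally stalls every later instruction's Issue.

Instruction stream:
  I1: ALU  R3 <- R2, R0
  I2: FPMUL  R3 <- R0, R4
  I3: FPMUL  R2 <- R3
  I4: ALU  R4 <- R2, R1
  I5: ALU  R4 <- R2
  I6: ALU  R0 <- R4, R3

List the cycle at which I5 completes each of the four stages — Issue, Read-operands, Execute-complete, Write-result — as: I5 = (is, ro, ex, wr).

I5 = (24, 25, 26, 27)

I1 -> (1, 2, 3, 4)
I2 -> (5, 6, 11, 12)  // WAW R3: wait I1 write@4
I3 -> (13, 14, 19, 20)  // struct: FPMUL busy until I2 writes@12
I4 -> (14, 21, 22, 23)  // RAW R2: wait I3 write@20
I5 -> (24, 25, 26, 27)  // struct: ALU busy until I4 writes@23
I6 -> (28, 29, 30, 31)  // struct: ALU busy until I5 writes@27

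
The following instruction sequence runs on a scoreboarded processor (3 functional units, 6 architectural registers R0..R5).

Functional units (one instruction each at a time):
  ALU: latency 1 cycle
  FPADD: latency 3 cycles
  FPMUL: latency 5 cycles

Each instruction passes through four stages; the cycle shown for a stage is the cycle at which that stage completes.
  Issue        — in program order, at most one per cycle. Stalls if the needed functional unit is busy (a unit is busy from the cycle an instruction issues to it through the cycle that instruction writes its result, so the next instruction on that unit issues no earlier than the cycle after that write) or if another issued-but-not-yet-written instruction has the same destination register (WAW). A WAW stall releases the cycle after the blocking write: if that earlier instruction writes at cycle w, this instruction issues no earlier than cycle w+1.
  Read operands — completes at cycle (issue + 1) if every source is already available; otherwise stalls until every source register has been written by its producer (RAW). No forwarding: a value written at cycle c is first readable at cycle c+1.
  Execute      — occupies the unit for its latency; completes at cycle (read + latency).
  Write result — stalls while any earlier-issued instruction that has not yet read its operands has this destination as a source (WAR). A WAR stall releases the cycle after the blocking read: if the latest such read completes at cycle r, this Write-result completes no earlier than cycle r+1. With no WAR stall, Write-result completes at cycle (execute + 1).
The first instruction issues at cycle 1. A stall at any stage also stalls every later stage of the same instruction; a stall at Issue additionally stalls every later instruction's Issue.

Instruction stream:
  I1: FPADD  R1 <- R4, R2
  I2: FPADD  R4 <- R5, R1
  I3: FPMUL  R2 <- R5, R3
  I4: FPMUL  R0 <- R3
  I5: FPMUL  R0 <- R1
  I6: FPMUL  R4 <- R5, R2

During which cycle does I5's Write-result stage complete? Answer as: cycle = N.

cycle 1: I1 dispatched to FPADD
cycle 2: I1 operands ready
cycle 5: I1 complete
cycle 6: R1←I1
cycle 7: I2 dispatched to FPADD
cycle 8: I2 operands ready, I3 dispatched to FPMUL
cycle 9: I3 operands ready
cycle 11: I2 complete
cycle 12: R4←I2
cycle 14: I3 complete
cycle 15: R2←I3
cycle 16: I4 dispatched to FPMUL
cycle 17: I4 operands ready
cycle 22: I4 complete
cycle 23: R0←I4
cycle 24: I5 dispatched to FPMUL
cycle 25: I5 operands ready
cycle 30: I5 complete
cycle 31: R0←I5
cycle 32: I6 dispatched to FPMUL
cycle 33: I6 operands ready
cycle 38: I6 complete
cycle 39: R4←I6

cycle = 31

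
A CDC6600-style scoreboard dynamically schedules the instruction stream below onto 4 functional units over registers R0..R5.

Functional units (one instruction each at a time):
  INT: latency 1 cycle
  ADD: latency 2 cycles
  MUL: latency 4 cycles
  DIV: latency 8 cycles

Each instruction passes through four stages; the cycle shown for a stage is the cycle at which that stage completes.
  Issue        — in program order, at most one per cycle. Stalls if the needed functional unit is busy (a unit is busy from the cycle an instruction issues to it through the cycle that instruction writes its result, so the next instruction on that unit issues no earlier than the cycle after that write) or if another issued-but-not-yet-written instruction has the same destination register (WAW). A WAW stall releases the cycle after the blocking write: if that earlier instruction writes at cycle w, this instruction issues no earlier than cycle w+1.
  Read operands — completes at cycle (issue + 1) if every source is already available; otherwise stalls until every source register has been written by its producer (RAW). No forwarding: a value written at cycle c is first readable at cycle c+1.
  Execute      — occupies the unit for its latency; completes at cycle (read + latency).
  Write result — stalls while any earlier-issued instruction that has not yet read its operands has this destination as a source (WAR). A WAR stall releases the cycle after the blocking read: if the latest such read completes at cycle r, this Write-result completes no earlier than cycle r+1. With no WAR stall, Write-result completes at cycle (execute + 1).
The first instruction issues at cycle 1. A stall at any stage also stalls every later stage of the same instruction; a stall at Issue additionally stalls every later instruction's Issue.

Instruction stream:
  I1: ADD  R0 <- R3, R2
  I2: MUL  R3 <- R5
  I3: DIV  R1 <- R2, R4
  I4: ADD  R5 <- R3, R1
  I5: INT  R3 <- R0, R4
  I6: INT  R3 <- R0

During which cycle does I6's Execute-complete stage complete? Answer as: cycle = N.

t=1  I1→ADD
t=2  I1 RO | I2→MUL
t=3  I2 RO | I3→DIV
t=4  I1 EX | I3 RO
t=5  I1 WR R0
t=6  I4→ADD
t=7  I2 EX
t=8  I2 WR R3
t=9  I5→INT
t=10  I5 RO
t=11  I5 EX
t=12  I3 EX
t=13  I3 WR R1
t=14  I4 RO
t=15  I5 WR R3
t=16  I4 EX | I6→INT
t=17  I4 WR R5 | I6 RO
t=18  I6 EX
t=19  I6 WR R3

cycle = 18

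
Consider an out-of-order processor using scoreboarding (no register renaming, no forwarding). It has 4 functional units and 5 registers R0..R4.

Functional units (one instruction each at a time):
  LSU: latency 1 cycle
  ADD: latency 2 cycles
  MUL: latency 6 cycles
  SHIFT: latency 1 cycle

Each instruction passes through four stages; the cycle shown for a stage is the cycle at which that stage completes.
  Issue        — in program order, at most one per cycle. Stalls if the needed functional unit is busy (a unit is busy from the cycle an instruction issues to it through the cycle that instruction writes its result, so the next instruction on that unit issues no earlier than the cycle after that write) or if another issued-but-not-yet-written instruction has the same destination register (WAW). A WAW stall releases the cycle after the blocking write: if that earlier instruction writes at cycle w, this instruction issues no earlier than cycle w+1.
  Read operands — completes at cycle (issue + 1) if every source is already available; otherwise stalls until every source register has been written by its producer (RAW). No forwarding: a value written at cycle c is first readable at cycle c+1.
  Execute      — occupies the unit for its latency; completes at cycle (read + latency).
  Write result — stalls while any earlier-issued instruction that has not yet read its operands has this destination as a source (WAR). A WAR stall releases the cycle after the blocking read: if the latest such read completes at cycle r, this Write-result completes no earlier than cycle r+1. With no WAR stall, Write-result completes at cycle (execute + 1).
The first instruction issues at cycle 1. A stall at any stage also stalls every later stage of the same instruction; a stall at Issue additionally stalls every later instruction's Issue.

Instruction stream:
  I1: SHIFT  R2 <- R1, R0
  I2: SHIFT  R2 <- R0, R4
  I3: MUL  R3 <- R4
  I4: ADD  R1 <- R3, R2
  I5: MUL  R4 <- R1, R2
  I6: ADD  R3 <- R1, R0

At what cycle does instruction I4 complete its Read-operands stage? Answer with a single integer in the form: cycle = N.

cycle = 15

cycle 1: I1 dispatched to SHIFT
cycle 2: I1 operands ready
cycle 3: I1 complete
cycle 4: R2←I1
cycle 5: I2 dispatched to SHIFT
cycle 6: I2 operands ready | I3 dispatched to MUL
cycle 7: I2 complete | I3 operands ready | I4 dispatched to ADD
cycle 8: R2←I2
cycle 13: I3 complete
cycle 14: R3←I3
cycle 15: I4 operands ready | I5 dispatched to MUL
cycle 17: I4 complete
cycle 18: R1←I4
cycle 19: I5 operands ready | I6 dispatched to ADD
cycle 20: I6 operands ready
cycle 22: I6 complete
cycle 23: R3←I6
cycle 25: I5 complete
cycle 26: R4←I5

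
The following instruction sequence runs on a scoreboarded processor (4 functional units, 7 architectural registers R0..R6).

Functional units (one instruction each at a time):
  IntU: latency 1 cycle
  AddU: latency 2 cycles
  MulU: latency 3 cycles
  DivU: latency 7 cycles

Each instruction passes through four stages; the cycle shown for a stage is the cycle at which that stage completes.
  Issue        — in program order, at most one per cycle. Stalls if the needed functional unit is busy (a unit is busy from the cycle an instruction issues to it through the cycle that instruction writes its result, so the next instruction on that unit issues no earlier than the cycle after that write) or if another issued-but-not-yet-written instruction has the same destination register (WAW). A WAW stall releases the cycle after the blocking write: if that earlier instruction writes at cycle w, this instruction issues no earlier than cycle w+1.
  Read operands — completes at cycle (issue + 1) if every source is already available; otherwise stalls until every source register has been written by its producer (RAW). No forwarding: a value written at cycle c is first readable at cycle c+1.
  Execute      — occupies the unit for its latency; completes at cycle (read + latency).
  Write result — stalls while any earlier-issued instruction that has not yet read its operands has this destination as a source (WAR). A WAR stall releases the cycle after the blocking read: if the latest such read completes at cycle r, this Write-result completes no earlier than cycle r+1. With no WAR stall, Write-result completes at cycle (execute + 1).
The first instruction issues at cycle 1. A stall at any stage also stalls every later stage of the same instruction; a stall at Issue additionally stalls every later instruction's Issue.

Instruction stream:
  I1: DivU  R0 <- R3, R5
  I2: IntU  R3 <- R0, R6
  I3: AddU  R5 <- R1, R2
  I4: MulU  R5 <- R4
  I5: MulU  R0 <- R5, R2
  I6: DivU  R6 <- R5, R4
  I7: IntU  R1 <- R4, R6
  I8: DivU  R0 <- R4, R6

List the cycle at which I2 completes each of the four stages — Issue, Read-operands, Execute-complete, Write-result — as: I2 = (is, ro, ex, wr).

I2 = (2, 11, 12, 13)

1) issue 1, read 2, done 9, write 10
2) issue 2, read 11, done 12, write 13  <RAW R0: wait I1 write@10>
3) issue 3, read 4, done 6, write 7
4) issue 8, read 9, done 12, write 13  <WAW R5: wait I3 write@7>
5) issue 14, read 15, done 18, write 19  <struct: MulU busy until I4 writes@13>
6) issue 15, read 16, done 23, write 24
7) issue 16, read 25, done 26, write 27  <RAW R6: wait I6 write@24>
8) issue 25, read 26, done 33, write 34  <struct: DivU busy until I6 writes@24>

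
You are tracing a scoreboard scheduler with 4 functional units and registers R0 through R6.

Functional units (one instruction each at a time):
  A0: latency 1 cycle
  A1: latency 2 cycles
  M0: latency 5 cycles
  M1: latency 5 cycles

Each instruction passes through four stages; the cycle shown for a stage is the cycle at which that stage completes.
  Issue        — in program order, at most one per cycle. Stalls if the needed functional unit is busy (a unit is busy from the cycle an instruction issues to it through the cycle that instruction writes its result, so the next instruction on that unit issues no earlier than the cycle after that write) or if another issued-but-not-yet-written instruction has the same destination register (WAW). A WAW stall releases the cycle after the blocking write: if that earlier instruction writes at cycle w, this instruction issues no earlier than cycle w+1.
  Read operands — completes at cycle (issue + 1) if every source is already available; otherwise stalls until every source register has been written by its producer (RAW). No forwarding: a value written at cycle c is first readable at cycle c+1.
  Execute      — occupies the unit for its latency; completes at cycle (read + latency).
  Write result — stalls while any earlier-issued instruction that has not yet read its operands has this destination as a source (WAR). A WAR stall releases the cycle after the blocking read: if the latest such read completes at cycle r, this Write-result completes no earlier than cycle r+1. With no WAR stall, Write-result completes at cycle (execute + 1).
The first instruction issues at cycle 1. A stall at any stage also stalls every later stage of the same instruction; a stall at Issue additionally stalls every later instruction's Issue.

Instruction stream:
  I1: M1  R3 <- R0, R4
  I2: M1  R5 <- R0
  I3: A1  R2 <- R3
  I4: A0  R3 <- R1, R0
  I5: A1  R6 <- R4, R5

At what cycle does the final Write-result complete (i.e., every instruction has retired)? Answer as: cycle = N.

1) issue 1, read 2, done 7, write 8
2) issue 9, read 10, done 15, write 16  <struct: M1 busy until I1 writes@8>
3) issue 10, read 11, done 13, write 14
4) issue 11, read 12, done 13, write 14
5) issue 15, read 17, done 19, write 20  <struct: A1 busy until I3 writes@14 / RAW R5: wait I2 write@16>

cycle = 20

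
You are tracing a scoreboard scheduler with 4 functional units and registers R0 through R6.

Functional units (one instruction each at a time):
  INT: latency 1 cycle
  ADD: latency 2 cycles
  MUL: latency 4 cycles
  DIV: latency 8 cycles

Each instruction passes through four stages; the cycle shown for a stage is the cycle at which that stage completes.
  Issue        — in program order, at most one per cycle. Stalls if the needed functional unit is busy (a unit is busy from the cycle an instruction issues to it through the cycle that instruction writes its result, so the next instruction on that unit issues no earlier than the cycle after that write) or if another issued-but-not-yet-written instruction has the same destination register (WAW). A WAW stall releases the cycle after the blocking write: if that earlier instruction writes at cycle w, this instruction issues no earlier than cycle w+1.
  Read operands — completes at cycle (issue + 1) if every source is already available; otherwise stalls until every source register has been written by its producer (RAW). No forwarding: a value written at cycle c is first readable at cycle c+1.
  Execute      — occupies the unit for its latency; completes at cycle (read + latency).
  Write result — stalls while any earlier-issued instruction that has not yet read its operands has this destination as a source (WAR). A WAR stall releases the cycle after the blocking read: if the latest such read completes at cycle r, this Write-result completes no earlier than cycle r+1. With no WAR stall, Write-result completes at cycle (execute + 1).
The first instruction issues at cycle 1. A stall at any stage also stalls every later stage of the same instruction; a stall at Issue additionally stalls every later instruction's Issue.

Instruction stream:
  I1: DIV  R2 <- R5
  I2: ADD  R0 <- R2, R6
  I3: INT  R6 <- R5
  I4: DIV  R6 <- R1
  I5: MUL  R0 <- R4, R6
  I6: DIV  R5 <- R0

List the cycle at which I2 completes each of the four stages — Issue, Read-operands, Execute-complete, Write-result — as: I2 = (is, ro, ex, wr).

I2 = (2, 12, 14, 15)

t=1  issue I1 (DIV)
t=2  I1 read-ops, issue I2 (ADD)
t=3  issue I3 (INT)
t=4  I3 read-ops
t=5  I3 finished on INT
t=10  I1 finished on DIV
t=11  I1→R2
t=12  I2 read-ops
t=13  I3→R6
t=14  I2 finished on ADD, issue I4 (DIV)
t=15  I2→R0, I4 read-ops
t=16  issue I5 (MUL)
t=23  I4 finished on DIV
t=24  I4→R6
t=25  I5 read-ops, issue I6 (DIV)
t=29  I5 finished on MUL
t=30  I5→R0
t=31  I6 read-ops
t=39  I6 finished on DIV
t=40  I6→R5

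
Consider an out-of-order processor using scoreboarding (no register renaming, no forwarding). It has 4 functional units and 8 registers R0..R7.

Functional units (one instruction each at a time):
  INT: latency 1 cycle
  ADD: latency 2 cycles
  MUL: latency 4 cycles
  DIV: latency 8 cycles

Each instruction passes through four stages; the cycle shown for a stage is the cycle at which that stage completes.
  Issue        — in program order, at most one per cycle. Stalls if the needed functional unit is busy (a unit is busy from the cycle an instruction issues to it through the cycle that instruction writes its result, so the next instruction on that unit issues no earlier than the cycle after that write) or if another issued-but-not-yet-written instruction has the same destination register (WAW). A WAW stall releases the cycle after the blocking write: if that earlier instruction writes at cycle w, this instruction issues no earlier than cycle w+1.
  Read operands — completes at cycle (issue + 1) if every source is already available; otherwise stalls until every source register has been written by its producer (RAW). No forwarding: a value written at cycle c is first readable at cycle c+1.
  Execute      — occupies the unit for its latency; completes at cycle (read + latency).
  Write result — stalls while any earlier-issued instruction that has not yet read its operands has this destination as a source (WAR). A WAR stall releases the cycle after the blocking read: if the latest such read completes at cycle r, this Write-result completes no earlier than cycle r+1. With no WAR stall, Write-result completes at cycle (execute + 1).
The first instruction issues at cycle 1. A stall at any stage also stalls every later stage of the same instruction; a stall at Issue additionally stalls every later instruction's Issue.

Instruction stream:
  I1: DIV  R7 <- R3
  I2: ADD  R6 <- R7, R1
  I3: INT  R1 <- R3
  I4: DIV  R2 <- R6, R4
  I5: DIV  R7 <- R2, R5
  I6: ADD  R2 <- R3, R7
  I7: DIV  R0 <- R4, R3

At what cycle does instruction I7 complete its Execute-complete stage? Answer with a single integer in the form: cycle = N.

  I1 | 1 | 2 | 10 | 11
  I2 | 2 | 12 | 14 | 15   RAW R7: wait I1 write@11
  I3 | 3 | 4 | 5 | 13   WAR R1: wait I2 read@12
  I4 | 12 | 16 | 24 | 25   struct: DIV busy until I1 writes@11 · RAW R6: wait I2 write@15
  I5 | 26 | 27 | 35 | 36   struct: DIV busy until I4 writes@25
  I6 | 27 | 37 | 39 | 40   RAW R7: wait I5 write@36
  I7 | 37 | 38 | 46 | 47   struct: DIV busy until I5 writes@36

cycle = 46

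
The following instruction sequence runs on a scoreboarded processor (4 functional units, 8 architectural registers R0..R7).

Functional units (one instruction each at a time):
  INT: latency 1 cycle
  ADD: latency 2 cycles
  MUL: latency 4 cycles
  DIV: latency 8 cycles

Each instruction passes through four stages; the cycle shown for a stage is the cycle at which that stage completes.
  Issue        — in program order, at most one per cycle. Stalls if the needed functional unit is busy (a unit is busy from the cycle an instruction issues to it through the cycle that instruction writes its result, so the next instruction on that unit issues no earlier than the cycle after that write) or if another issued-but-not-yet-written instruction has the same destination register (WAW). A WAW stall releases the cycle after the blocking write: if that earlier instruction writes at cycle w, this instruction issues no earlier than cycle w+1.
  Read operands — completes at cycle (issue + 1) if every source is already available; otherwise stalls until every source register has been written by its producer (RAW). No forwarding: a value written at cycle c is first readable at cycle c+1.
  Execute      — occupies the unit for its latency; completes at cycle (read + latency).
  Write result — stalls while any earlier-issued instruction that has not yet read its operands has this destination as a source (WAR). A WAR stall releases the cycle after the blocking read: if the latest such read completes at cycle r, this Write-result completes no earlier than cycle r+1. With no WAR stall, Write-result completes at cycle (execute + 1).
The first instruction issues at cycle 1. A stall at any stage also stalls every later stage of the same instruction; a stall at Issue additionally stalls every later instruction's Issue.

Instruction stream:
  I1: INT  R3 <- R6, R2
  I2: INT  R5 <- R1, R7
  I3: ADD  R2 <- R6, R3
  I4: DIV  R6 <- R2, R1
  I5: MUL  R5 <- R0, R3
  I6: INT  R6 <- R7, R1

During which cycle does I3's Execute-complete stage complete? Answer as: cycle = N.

[1] I1→INT
[2] I1 RO
[3] I1 EX
[4] I1 WR R3
[5] I2→INT
[6] I2 RO · I3→ADD
[7] I2 EX · I3 RO · I4→DIV
[8] I2 WR R5
[9] I3 EX · I5→MUL
[10] I3 WR R2 · I5 RO
[11] I4 RO
[14] I5 EX
[15] I5 WR R5
[19] I4 EX
[20] I4 WR R6
[21] I6→INT
[22] I6 RO
[23] I6 EX
[24] I6 WR R6

cycle = 9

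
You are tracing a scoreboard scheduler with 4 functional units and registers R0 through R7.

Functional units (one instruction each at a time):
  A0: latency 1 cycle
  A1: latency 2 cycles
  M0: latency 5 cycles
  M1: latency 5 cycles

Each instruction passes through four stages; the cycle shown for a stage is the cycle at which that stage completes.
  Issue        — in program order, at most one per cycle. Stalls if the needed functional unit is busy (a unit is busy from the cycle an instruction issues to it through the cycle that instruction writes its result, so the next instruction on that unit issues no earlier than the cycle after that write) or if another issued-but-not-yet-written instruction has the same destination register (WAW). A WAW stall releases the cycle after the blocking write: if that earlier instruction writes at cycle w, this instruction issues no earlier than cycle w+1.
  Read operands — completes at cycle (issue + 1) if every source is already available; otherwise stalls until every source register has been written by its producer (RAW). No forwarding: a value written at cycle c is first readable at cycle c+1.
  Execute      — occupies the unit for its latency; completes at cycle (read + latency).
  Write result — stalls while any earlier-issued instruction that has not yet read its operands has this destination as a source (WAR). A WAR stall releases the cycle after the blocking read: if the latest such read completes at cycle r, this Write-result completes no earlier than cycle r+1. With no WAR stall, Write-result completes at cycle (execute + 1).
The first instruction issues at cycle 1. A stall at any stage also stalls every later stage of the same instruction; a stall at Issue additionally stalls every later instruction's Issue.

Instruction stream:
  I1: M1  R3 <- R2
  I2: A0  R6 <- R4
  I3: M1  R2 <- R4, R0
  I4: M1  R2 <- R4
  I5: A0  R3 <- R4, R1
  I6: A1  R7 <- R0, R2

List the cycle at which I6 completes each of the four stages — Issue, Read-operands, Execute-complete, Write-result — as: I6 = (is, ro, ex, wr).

I6 = (19, 25, 27, 28)

t=1  I1→M1
t=2  I1 RO | I2→A0
t=3  I2 RO
t=4  I2 EX
t=5  I2 WR R6
t=7  I1 EX
t=8  I1 WR R3
t=9  I3→M1
t=10  I3 RO
t=15  I3 EX
t=16  I3 WR R2
t=17  I4→M1
t=18  I4 RO | I5→A0
t=19  I5 RO | I6→A1
t=20  I5 EX
t=21  I5 WR R3
t=23  I4 EX
t=24  I4 WR R2
t=25  I6 RO
t=27  I6 EX
t=28  I6 WR R7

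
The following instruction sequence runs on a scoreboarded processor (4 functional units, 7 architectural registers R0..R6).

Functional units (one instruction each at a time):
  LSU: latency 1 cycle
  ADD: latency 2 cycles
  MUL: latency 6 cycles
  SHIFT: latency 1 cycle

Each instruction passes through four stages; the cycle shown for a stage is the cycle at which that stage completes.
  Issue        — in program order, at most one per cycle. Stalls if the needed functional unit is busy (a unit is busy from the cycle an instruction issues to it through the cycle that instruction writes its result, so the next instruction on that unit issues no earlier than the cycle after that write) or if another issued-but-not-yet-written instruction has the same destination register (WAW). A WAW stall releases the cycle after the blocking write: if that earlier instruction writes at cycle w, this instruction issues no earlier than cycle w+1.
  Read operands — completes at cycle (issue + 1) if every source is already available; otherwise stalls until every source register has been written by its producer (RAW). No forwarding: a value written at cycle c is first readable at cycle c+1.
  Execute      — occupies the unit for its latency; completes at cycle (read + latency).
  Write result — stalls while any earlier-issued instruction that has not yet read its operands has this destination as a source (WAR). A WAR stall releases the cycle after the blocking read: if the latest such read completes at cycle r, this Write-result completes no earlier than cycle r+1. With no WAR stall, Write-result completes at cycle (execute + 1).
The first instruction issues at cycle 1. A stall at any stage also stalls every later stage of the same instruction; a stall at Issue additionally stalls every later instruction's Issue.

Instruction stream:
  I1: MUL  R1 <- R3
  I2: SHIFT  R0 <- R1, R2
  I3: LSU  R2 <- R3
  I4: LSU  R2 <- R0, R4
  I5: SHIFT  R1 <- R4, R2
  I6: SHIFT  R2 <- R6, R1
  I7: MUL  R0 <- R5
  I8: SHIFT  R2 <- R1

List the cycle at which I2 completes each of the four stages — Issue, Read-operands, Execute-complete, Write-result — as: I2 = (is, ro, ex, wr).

I2 = (2, 10, 11, 12)

[I1] 1/2/8/9
[I2] 2/10/11/12  (RAW R1: wait I1 write@9)
[I3] 3/4/5/11  (WAR R2: wait I2 read@10)
[I4] 12/13/14/15  (struct: LSU busy until I3 writes@11)
[I5] 13/16/17/18  (RAW R2: wait I4 write@15)
[I6] 19/20/21/22  (struct: SHIFT busy until I5 writes@18)
[I7] 20/21/27/28
[I8] 23/24/25/26  (struct: SHIFT busy until I6 writes@22)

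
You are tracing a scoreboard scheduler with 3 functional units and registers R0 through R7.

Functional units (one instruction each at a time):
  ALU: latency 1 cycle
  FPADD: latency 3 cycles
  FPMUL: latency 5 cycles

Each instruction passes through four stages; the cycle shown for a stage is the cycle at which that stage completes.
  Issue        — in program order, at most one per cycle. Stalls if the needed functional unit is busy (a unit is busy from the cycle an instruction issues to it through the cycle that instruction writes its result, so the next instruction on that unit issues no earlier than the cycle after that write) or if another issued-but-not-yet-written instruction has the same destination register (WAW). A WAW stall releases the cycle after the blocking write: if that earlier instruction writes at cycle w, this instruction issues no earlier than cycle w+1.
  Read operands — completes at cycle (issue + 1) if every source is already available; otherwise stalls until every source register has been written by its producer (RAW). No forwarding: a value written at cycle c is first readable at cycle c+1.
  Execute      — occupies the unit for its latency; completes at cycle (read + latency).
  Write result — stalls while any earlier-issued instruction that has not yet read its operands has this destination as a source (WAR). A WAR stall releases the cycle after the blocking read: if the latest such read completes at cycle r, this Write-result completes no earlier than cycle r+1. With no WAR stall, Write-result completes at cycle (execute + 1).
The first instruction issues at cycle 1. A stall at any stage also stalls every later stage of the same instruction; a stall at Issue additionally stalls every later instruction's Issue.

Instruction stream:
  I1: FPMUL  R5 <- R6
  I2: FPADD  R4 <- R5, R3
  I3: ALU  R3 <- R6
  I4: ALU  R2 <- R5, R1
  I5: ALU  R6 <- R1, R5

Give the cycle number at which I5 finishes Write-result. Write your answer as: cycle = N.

cycle = 18

I1 -> (1, 2, 7, 8)
I2 -> (2, 9, 12, 13)  // RAW R5: wait I1 write@8
I3 -> (3, 4, 5, 10)  // WAR R3: wait I2 read@9
I4 -> (11, 12, 13, 14)  // struct: ALU busy until I3 writes@10
I5 -> (15, 16, 17, 18)  // struct: ALU busy until I4 writes@14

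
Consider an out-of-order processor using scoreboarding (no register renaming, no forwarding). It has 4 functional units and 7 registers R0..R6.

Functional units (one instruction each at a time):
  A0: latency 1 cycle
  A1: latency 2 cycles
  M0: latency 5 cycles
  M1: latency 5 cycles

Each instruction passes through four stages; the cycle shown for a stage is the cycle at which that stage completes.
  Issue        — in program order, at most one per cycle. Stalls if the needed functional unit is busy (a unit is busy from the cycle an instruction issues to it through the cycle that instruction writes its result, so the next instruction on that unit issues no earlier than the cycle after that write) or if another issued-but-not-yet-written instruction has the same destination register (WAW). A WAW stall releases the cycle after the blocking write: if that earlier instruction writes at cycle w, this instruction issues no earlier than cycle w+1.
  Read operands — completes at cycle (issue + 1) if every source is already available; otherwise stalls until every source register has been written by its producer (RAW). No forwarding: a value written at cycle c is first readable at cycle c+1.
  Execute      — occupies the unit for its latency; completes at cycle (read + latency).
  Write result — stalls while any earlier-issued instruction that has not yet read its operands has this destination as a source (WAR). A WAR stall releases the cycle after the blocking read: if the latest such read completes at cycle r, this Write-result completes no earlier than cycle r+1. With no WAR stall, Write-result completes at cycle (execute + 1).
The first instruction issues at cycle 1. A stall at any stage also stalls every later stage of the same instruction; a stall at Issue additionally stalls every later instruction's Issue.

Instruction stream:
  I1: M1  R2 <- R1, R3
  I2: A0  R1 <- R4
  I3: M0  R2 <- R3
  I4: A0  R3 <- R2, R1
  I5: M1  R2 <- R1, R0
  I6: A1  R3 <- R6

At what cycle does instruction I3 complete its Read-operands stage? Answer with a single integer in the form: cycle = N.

cycle = 10

I1  is:1  ro:2  ex:7  wr:8
I2  is:2  ro:3  ex:4  wr:5
I3  is:9  ro:10  ex:15  wr:16  — WAW R2: wait I1 write@8
I4  is:10  ro:17  ex:18  wr:19  — RAW R2: wait I3 write@16
I5  is:17  ro:18  ex:23  wr:24  — WAW R2: wait I3 write@16
I6  is:20  ro:21  ex:23  wr:24  — WAW R3: wait I4 write@19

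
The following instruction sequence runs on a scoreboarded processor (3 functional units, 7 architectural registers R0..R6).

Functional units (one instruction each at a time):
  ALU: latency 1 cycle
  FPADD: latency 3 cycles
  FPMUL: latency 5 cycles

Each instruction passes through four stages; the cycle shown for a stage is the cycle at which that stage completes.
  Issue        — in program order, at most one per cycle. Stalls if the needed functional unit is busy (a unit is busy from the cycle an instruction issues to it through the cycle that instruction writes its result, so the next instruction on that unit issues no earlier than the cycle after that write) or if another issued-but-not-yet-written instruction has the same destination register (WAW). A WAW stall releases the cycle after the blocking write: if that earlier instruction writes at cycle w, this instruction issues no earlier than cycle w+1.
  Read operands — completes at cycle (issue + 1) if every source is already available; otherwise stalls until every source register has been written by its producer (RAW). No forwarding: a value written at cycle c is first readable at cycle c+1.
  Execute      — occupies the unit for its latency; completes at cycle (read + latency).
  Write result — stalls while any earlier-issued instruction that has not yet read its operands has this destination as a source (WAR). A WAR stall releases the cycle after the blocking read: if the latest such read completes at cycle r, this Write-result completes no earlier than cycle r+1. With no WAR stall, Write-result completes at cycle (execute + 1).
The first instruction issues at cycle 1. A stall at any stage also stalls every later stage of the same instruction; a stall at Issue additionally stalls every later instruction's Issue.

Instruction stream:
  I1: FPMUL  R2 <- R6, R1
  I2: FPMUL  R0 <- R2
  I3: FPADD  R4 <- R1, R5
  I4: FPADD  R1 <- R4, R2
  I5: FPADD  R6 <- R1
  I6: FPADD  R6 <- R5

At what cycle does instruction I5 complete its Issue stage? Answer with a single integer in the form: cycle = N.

cycle = 22

I1 -> (1, 2, 7, 8)
I2 -> (9, 10, 15, 16)  // struct: FPMUL busy until I1 writes@8
I3 -> (10, 11, 14, 15)
I4 -> (16, 17, 20, 21)  // struct: FPADD busy until I3 writes@15
I5 -> (22, 23, 26, 27)  // struct: FPADD busy until I4 writes@21
I6 -> (28, 29, 32, 33)  // struct: FPADD busy until I5 writes@27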